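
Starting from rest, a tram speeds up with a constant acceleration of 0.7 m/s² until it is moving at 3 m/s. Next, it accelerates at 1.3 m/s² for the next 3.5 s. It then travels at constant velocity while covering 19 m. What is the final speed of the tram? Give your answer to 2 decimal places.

7.55 m/s

Phase 1 (accelerating): v₀ = 0 m/s, a = 0.7 m/s².
v = v₀ + at → t = (3 − 0) / 0.7 = 4.29 s
v² = v₀² + 2aΔx → Δx = (3² − 0²)/(2·0.7) = 6.43 m

Phase 2 (accelerating): v₀ = 3.00 m/s, a = 1.3 m/s².
v = v₀ + at = 3.00 + (1.3)(3.5) = 7.55 m/s
Δx = v₀t + ½at² = 3.00·3.5 + 0.5·1.3·3.5² = 18.5 m

Phase 3 (constant speed): v₀ = 7.55 m/s, a = 0 m/s².
Constant speed: t = d/v = 19/7.55 = 2.52 s
Final speed = 7.55 m/s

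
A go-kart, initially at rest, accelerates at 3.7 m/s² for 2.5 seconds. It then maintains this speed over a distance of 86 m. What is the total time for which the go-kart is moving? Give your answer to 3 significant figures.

Phase 1 (accelerating): v₀ = 0 m/s, a = 3.7 m/s².
v = v₀ + at = 0 + (3.7)(2.5) = 9.25 m/s
Δx = v₀t + ½at² = 0·2.5 + 0.5·3.7·2.5² = 11.6 m

Phase 2 (constant speed): v₀ = 9.25 m/s, a = 0 m/s².
Constant speed: t = d/v = 86/9.25 = 9.30 s
Total time = 2.50 + 9.30 = 11.8 s

11.8 s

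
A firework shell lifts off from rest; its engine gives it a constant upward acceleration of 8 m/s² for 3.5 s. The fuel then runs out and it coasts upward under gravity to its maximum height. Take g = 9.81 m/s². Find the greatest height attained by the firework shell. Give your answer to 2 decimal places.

Phase 1 (powered ascent): v₀ = 0 m/s, a = 8 m/s².
v = v₀ + at = 0 + (8)(3.5) = 28.0 m/s
Δx = v₀t + ½at² = 0·3.5 + 0.5·8·3.5² = 49.0 m

Phase 2 (coasting upward): v₀ = 28.0 m/s, a = -9.81 m/s².
v = v₀ + at → t = (0 − 28.0) / -9.81 = 2.85 s
v² = v₀² + 2aΔx → Δx = (0² − 28.0²)/(2·-9.81) = 40.0 m
Maximum height = 49.0 + 40.0 = 89.0 m

88.96 m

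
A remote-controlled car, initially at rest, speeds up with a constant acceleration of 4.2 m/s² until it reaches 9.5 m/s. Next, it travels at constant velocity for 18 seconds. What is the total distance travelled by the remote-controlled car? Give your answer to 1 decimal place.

Phase 1 (accelerating): v₀ = 0 m/s, a = 4.2 m/s².
v = v₀ + at → t = (9.5 − 0) / 4.2 = 2.26 s
v² = v₀² + 2aΔx → Δx = (9.5² − 0²)/(2·4.2) = 10.7 m

Phase 2 (constant speed): v₀ = 9.50 m/s, a = 0 m/s².
v = v₀ + at = 9.50 + (0)(18) = 9.50 m/s
Δx = v₀t + ½at² = 9.50·18 + 0.5·0·18² = 171 m
Total distance = 10.7 + 171 = 182 m

181.7 m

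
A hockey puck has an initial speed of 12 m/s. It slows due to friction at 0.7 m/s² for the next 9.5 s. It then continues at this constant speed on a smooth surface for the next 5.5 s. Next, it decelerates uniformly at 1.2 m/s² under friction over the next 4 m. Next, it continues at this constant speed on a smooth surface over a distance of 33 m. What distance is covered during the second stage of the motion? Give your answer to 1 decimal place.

Phase 1 (decelerating): v₀ = 12.0 m/s, a = -0.7 m/s².
v = v₀ + at = 12.0 + (-0.7)(9.5) = 5.35 m/s
Δx = v₀t + ½at² = 12.0·9.5 + 0.5·-0.7·9.5² = 82.4 m

Phase 2 (constant speed): v₀ = 5.35 m/s, a = 0 m/s².
v = v₀ + at = 5.35 + (0)(5.5) = 5.35 m/s
Δx = v₀t + ½at² = 5.35·5.5 + 0.5·0·5.5² = 29.4 m
Distance in phase 2 = 29.4 m

29.4 m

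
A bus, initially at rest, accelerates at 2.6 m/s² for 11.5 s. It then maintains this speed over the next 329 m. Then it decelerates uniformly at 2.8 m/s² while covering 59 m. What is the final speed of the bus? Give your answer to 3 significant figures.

23.7 m/s

Phase 1 (accelerating): v₀ = 0 m/s, a = 2.6 m/s².
v = v₀ + at = 0 + (2.6)(11.5) = 29.9 m/s
Δx = v₀t + ½at² = 0·11.5 + 0.5·2.6·11.5² = 172 m

Phase 2 (constant speed): v₀ = 29.9 m/s, a = 0 m/s².
Constant speed: t = d/v = 329/29.9 = 11.0 s

Phase 3 (decelerating): v₀ = 29.9 m/s, a = -2.8 m/s².
v² = v₀² + 2aΔx = 29.9² + 2·-2.8·59 = 564 → v = 23.7 m/s
t = (v − v₀)/a = (23.7 − 29.9)/-2.8 = 2.20 s
Final speed = 23.7 m/s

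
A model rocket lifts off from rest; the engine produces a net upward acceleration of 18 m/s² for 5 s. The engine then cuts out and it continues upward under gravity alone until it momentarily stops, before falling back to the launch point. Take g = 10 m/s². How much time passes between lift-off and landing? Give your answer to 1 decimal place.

25.2 s

Phase 1 (powered ascent): v₀ = 0 m/s, a = 18 m/s².
v = v₀ + at = 0 + (18)(5) = 90.0 m/s
Δx = v₀t + ½at² = 0·5 + 0.5·18·5² = 225 m

Phase 2 (coasting upward): v₀ = 90.0 m/s, a = -10 m/s².
v = v₀ + at → t = (0 − 90.0) / -10 = 9.00 s
v² = v₀² + 2aΔx → Δx = (0² − 90.0²)/(2·-10) = 405 m

Phase 3 (free fall): v₀ = 0 m/s, a = -10 m/s².
Falls 630 m from rest: t = √(2·630/10) = 11.2 s; v = g·t = 112 m/s.
Total time = 5.00 + 9.00 + 11.2 = 25.2 s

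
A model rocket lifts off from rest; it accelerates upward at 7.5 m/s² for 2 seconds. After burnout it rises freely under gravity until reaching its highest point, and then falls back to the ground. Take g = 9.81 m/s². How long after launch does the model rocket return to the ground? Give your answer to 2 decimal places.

5.85 s

Phase 1 (powered ascent): v₀ = 0 m/s, a = 7.5 m/s².
v = v₀ + at = 0 + (7.5)(2) = 15.0 m/s
Δx = v₀t + ½at² = 0·2 + 0.5·7.5·2² = 15.0 m

Phase 2 (coasting upward): v₀ = 15.0 m/s, a = -9.81 m/s².
v = v₀ + at → t = (0 − 15.0) / -9.81 = 1.53 s
v² = v₀² + 2aΔx → Δx = (0² − 15.0²)/(2·-9.81) = 11.5 m

Phase 3 (free fall): v₀ = 0 m/s, a = -9.81 m/s².
Falls 26.5 m from rest: t = √(2·26.5/9.81) = 2.32 s; v = g·t = 22.8 m/s.
Total time = 2.00 + 1.53 + 2.32 = 5.85 s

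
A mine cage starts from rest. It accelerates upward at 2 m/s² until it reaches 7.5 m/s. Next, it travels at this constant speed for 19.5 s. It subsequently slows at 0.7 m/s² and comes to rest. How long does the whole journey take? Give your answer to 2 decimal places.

Phase 1 (accelerating): v₀ = 0 m/s, a = 2 m/s².
v = v₀ + at → t = (7.5 − 0) / 2 = 3.75 s
v² = v₀² + 2aΔx → Δx = (7.5² − 0²)/(2·2) = 14.1 m

Phase 2 (constant speed): v₀ = 7.50 m/s, a = 0 m/s².
v = v₀ + at = 7.50 + (0)(19.5) = 7.50 m/s
Δx = v₀t + ½at² = 7.50·19.5 + 0.5·0·19.5² = 146 m

Phase 3 (decelerating): v₀ = 7.50 m/s, a = -0.7 m/s².
v = v₀ + at → t = (0 − 7.50) / -0.7 = 10.7 s
v² = v₀² + 2aΔx → Δx = (0² − 7.50²)/(2·-0.7) = 40.2 m
Total time = 3.75 + 19.5 + 10.7 = 34.0 s

33.96 s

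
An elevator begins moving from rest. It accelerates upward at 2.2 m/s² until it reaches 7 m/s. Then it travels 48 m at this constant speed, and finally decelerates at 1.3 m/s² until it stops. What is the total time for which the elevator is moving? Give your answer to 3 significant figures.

15.4 s

Phase 1 (accelerating): v₀ = 0 m/s, a = 2.2 m/s².
v = v₀ + at → t = (7 − 0) / 2.2 = 3.18 s
v² = v₀² + 2aΔx → Δx = (7² − 0²)/(2·2.2) = 11.1 m

Phase 2 (constant speed): v₀ = 7.00 m/s, a = 0 m/s².
Constant speed: t = d/v = 48/7.00 = 6.86 s

Phase 3 (decelerating): v₀ = 7.00 m/s, a = -1.3 m/s².
v = v₀ + at → t = (0 − 7.00) / -1.3 = 5.38 s
v² = v₀² + 2aΔx → Δx = (0² − 7.00²)/(2·-1.3) = 18.8 m
Total time = 3.18 + 6.86 + 5.38 = 15.4 s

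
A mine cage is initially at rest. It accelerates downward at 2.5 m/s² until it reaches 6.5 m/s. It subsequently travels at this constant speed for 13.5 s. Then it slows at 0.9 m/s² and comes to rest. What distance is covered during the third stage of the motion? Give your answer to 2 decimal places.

Phase 1 (accelerating): v₀ = 0 m/s, a = 2.5 m/s².
v = v₀ + at → t = (6.5 − 0) / 2.5 = 2.60 s
v² = v₀² + 2aΔx → Δx = (6.5² − 0²)/(2·2.5) = 8.45 m

Phase 2 (constant speed): v₀ = 6.50 m/s, a = 0 m/s².
v = v₀ + at = 6.50 + (0)(13.5) = 6.50 m/s
Δx = v₀t + ½at² = 6.50·13.5 + 0.5·0·13.5² = 87.8 m

Phase 3 (decelerating): v₀ = 6.50 m/s, a = -0.9 m/s².
v = v₀ + at → t = (0 − 6.50) / -0.9 = 7.22 s
v² = v₀² + 2aΔx → Δx = (0² − 6.50²)/(2·-0.9) = 23.5 m
Distance in phase 3 = 23.5 m

23.47 m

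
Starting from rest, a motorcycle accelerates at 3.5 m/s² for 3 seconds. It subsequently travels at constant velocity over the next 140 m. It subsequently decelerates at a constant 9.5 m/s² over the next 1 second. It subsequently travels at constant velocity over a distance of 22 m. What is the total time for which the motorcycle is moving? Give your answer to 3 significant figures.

Phase 1 (accelerating): v₀ = 0 m/s, a = 3.5 m/s².
v = v₀ + at = 0 + (3.5)(3) = 10.5 m/s
Δx = v₀t + ½at² = 0·3 + 0.5·3.5·3² = 15.8 m

Phase 2 (constant speed): v₀ = 10.5 m/s, a = 0 m/s².
Constant speed: t = d/v = 140/10.5 = 13.3 s

Phase 3 (decelerating): v₀ = 10.5 m/s, a = -9.5 m/s².
v = v₀ + at = 10.5 + (-9.5)(1) = 1.00 m/s
Δx = v₀t + ½at² = 10.5·1 + 0.5·-9.5·1² = 5.75 m

Phase 4 (constant speed): v₀ = 1.00 m/s, a = 0 m/s².
Constant speed: t = d/v = 22/1.00 = 22.0 s
Total time = 3.00 + 13.3 + 1.00 + 22.0 = 39.3 s

39.3 s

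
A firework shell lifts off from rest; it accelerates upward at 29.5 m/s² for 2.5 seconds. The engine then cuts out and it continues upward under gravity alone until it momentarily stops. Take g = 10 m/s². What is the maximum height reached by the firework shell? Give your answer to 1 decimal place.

Phase 1 (powered ascent): v₀ = 0 m/s, a = 29.5 m/s².
v = v₀ + at = 0 + (29.5)(2.5) = 73.8 m/s
Δx = v₀t + ½at² = 0·2.5 + 0.5·29.5·2.5² = 92.2 m

Phase 2 (coasting upward): v₀ = 73.8 m/s, a = -10 m/s².
v = v₀ + at → t = (0 − 73.8) / -10 = 7.38 s
v² = v₀² + 2aΔx → Δx = (0² − 73.8²)/(2·-10) = 272 m
Maximum height = 92.2 + 272 = 364 m

364.1 m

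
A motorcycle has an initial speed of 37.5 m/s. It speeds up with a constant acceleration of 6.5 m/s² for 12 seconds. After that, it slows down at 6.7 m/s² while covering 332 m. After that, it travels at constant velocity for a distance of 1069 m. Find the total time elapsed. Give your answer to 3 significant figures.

26.5 s

Phase 1 (accelerating): v₀ = 37.5 m/s, a = 6.5 m/s².
v = v₀ + at = 37.5 + (6.5)(12) = 116 m/s
Δx = v₀t + ½at² = 37.5·12 + 0.5·6.5·12² = 918 m

Phase 2 (decelerating): v₀ = 116 m/s, a = -6.7 m/s².
v² = v₀² + 2aΔx = 116² + 2·-6.7·332 = 8890 → v = 94.3 m/s
t = (v − v₀)/a = (94.3 − 116)/-6.7 = 3.17 s

Phase 3 (constant speed): v₀ = 94.3 m/s, a = 0 m/s².
Constant speed: t = d/v = 1069/94.3 = 11.3 s
Total time = 12.0 + 3.17 + 11.3 = 26.5 s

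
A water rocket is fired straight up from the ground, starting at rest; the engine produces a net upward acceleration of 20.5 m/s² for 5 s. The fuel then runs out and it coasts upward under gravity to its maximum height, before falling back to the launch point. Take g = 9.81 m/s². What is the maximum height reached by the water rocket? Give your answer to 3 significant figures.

Phase 1 (powered ascent): v₀ = 0 m/s, a = 20.5 m/s².
v = v₀ + at = 0 + (20.5)(5) = 102 m/s
Δx = v₀t + ½at² = 0·5 + 0.5·20.5·5² = 256 m

Phase 2 (coasting upward): v₀ = 102 m/s, a = -9.81 m/s².
v = v₀ + at → t = (0 − 102) / -9.81 = 10.4 s
v² = v₀² + 2aΔx → Δx = (0² − 102²)/(2·-9.81) = 535 m
Maximum height = 256 + 535 = 792 m

792 m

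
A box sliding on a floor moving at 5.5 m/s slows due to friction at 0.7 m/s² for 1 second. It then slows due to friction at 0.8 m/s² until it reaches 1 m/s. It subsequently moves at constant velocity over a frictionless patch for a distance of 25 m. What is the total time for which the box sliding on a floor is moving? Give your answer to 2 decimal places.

Phase 1 (decelerating): v₀ = 5.50 m/s, a = -0.7 m/s².
v = v₀ + at = 5.50 + (-0.7)(1) = 4.80 m/s
Δx = v₀t + ½at² = 5.50·1 + 0.5·-0.7·1² = 5.15 m

Phase 2 (decelerating): v₀ = 4.80 m/s, a = -0.8 m/s².
v = v₀ + at → t = (1 − 4.80) / -0.8 = 4.75 s
v² = v₀² + 2aΔx → Δx = (1² − 4.80²)/(2·-0.8) = 13.8 m

Phase 3 (constant speed): v₀ = 1.00 m/s, a = 0 m/s².
Constant speed: t = d/v = 25/1.00 = 25.0 s
Total time = 1.00 + 4.75 + 25.0 = 30.8 s

30.75 s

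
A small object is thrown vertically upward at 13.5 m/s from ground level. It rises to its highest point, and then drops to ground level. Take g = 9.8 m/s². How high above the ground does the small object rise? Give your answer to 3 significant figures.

9.30 m

Phase 1 (rising): v₀ = 13.5 m/s, a = -9.8 m/s².
v = v₀ + at → t = (0 − 13.5) / -9.8 = 1.38 s
v² = v₀² + 2aΔx → Δx = (0² − 13.5²)/(2·-9.8) = 9.30 m
Maximum height = 9.30 m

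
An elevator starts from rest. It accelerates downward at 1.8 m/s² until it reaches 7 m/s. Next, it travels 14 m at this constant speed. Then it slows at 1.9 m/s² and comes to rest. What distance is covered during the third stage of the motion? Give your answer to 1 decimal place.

Phase 1 (accelerating): v₀ = 0 m/s, a = 1.8 m/s².
v = v₀ + at → t = (7 − 0) / 1.8 = 3.89 s
v² = v₀² + 2aΔx → Δx = (7² − 0²)/(2·1.8) = 13.6 m

Phase 2 (constant speed): v₀ = 7.00 m/s, a = 0 m/s².
Constant speed: t = d/v = 14/7.00 = 2.00 s

Phase 3 (decelerating): v₀ = 7.00 m/s, a = -1.9 m/s².
v = v₀ + at → t = (0 − 7.00) / -1.9 = 3.68 s
v² = v₀² + 2aΔx → Δx = (0² − 7.00²)/(2·-1.9) = 12.9 m
Distance in phase 3 = 12.9 m

12.9 m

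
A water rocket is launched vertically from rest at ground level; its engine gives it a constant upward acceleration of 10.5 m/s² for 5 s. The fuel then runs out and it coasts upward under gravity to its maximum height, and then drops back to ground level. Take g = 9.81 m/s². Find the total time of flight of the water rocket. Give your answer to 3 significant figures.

17.8 s

Phase 1 (powered ascent): v₀ = 0 m/s, a = 10.5 m/s².
v = v₀ + at = 0 + (10.5)(5) = 52.5 m/s
Δx = v₀t + ½at² = 0·5 + 0.5·10.5·5² = 131 m

Phase 2 (coasting upward): v₀ = 52.5 m/s, a = -9.81 m/s².
v = v₀ + at → t = (0 − 52.5) / -9.81 = 5.35 s
v² = v₀² + 2aΔx → Δx = (0² − 52.5²)/(2·-9.81) = 140 m

Phase 3 (free fall): v₀ = 0 m/s, a = -9.81 m/s².
Falls 272 m from rest: t = √(2·272/9.81) = 7.44 s; v = g·t = 73.0 m/s.
Total time = 5.00 + 5.35 + 7.44 = 17.8 s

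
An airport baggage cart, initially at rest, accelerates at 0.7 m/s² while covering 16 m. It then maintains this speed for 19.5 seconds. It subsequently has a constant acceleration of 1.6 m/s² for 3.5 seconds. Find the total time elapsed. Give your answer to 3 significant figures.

Phase 1 (accelerating): v₀ = 0 m/s, a = 0.7 m/s².
v² = v₀² + 2aΔx = 0² + 2·0.7·16 = 22.4 → v = 4.73 m/s
t = (v − v₀)/a = (4.73 − 0)/0.7 = 6.76 s

Phase 2 (constant speed): v₀ = 4.73 m/s, a = 0 m/s².
v = v₀ + at = 4.73 + (0)(19.5) = 4.73 m/s
Δx = v₀t + ½at² = 4.73·19.5 + 0.5·0·19.5² = 92.3 m

Phase 3 (accelerating): v₀ = 4.73 m/s, a = 1.6 m/s².
v = v₀ + at = 4.73 + (1.6)(3.5) = 10.3 m/s
Δx = v₀t + ½at² = 4.73·3.5 + 0.5·1.6·3.5² = 26.4 m
Total time = 6.76 + 19.5 + 3.50 = 29.8 s

29.8 s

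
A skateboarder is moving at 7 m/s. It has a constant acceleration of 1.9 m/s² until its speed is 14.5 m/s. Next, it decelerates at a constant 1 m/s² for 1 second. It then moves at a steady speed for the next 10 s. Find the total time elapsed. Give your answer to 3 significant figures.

14.9 s

Phase 1 (accelerating): v₀ = 7.00 m/s, a = 1.9 m/s².
v = v₀ + at → t = (14.5 − 7.00) / 1.9 = 3.95 s
v² = v₀² + 2aΔx → Δx = (14.5² − 7.00²)/(2·1.9) = 42.4 m

Phase 2 (decelerating): v₀ = 14.5 m/s, a = -1 m/s².
v = v₀ + at = 14.5 + (-1)(1) = 13.5 m/s
Δx = v₀t + ½at² = 14.5·1 + 0.5·-1·1² = 14.0 m

Phase 3 (constant speed): v₀ = 13.5 m/s, a = 0 m/s².
v = v₀ + at = 13.5 + (0)(10) = 13.5 m/s
Δx = v₀t + ½at² = 13.5·10 + 0.5·0·10² = 135 m
Total time = 3.95 + 1.00 + 10.0 = 14.9 s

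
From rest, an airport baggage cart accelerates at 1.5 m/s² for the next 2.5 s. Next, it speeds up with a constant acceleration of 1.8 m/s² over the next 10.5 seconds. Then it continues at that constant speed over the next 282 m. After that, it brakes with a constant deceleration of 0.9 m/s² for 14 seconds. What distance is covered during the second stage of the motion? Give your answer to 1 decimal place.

Phase 1 (accelerating): v₀ = 0 m/s, a = 1.5 m/s².
v = v₀ + at = 0 + (1.5)(2.5) = 3.75 m/s
Δx = v₀t + ½at² = 0·2.5 + 0.5·1.5·2.5² = 4.69 m

Phase 2 (accelerating): v₀ = 3.75 m/s, a = 1.8 m/s².
v = v₀ + at = 3.75 + (1.8)(10.5) = 22.7 m/s
Δx = v₀t + ½at² = 3.75·10.5 + 0.5·1.8·10.5² = 139 m
Distance in phase 2 = 139 m

138.6 m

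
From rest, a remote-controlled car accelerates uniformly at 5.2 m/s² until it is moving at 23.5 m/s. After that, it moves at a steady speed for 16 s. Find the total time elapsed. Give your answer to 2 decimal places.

Phase 1 (accelerating): v₀ = 0 m/s, a = 5.2 m/s².
v = v₀ + at → t = (23.5 − 0) / 5.2 = 4.52 s
v² = v₀² + 2aΔx → Δx = (23.5² − 0²)/(2·5.2) = 53.1 m

Phase 2 (constant speed): v₀ = 23.5 m/s, a = 0 m/s².
v = v₀ + at = 23.5 + (0)(16) = 23.5 m/s
Δx = v₀t + ½at² = 23.5·16 + 0.5·0·16² = 376 m
Total time = 4.52 + 16.0 = 20.5 s

20.52 s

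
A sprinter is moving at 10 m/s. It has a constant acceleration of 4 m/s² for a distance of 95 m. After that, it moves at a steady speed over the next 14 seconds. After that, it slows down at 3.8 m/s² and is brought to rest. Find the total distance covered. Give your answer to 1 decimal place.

618.7 m

Phase 1 (accelerating): v₀ = 10.0 m/s, a = 4 m/s².
v² = v₀² + 2aΔx = 10.0² + 2·4·95 = 860 → v = 29.3 m/s
t = (v − v₀)/a = (29.3 − 10.0)/4 = 4.83 s

Phase 2 (constant speed): v₀ = 29.3 m/s, a = 0 m/s².
v = v₀ + at = 29.3 + (0)(14) = 29.3 m/s
Δx = v₀t + ½at² = 29.3·14 + 0.5·0·14² = 411 m

Phase 3 (decelerating): v₀ = 29.3 m/s, a = -3.8 m/s².
v = v₀ + at → t = (0 − 29.3) / -3.8 = 7.72 s
v² = v₀² + 2aΔx → Δx = (0² − 29.3²)/(2·-3.8) = 113 m
Total distance = 95.0 + 411 + 113 = 619 m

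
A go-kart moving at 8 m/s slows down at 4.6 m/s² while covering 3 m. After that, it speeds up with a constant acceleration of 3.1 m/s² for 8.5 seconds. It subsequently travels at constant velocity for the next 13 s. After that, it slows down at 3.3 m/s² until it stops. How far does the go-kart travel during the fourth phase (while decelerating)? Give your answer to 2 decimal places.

Phase 1 (decelerating): v₀ = 8.00 m/s, a = -4.6 m/s².
v² = v₀² + 2aΔx = 8.00² + 2·-4.6·3 = 36.4 → v = 6.03 m/s
t = (v − v₀)/a = (6.03 − 8.00)/-4.6 = 0.428 s

Phase 2 (accelerating): v₀ = 6.03 m/s, a = 3.1 m/s².
v = v₀ + at = 6.03 + (3.1)(8.5) = 32.4 m/s
Δx = v₀t + ½at² = 6.03·8.5 + 0.5·3.1·8.5² = 163 m

Phase 3 (constant speed): v₀ = 32.4 m/s, a = 0 m/s².
v = v₀ + at = 32.4 + (0)(13) = 32.4 m/s
Δx = v₀t + ½at² = 32.4·13 + 0.5·0·13² = 421 m

Phase 4 (decelerating): v₀ = 32.4 m/s, a = -3.3 m/s².
v = v₀ + at → t = (0 − 32.4) / -3.3 = 9.81 s
v² = v₀² + 2aΔx → Δx = (0² − 32.4²)/(2·-3.3) = 159 m
Distance in phase 4 = 159 m

158.89 m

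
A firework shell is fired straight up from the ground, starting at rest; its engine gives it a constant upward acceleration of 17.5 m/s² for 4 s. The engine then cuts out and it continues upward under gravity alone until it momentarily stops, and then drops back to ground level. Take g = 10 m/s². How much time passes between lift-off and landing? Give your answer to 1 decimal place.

19.8 s

Phase 1 (powered ascent): v₀ = 0 m/s, a = 17.5 m/s².
v = v₀ + at = 0 + (17.5)(4) = 70.0 m/s
Δx = v₀t + ½at² = 0·4 + 0.5·17.5·4² = 140 m

Phase 2 (coasting upward): v₀ = 70.0 m/s, a = -10 m/s².
v = v₀ + at → t = (0 − 70.0) / -10 = 7.00 s
v² = v₀² + 2aΔx → Δx = (0² − 70.0²)/(2·-10) = 245 m

Phase 3 (free fall): v₀ = 0 m/s, a = -10 m/s².
Falls 385 m from rest: t = √(2·385/10) = 8.77 s; v = g·t = 87.7 m/s.
Total time = 4.00 + 7.00 + 8.77 = 19.8 s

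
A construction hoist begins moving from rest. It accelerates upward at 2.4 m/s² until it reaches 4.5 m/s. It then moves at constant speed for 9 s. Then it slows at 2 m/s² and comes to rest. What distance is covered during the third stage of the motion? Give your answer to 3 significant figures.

5.06 m

Phase 1 (accelerating): v₀ = 0 m/s, a = 2.4 m/s².
v = v₀ + at → t = (4.5 − 0) / 2.4 = 1.88 s
v² = v₀² + 2aΔx → Δx = (4.5² − 0²)/(2·2.4) = 4.22 m

Phase 2 (constant speed): v₀ = 4.50 m/s, a = 0 m/s².
v = v₀ + at = 4.50 + (0)(9) = 4.50 m/s
Δx = v₀t + ½at² = 4.50·9 + 0.5·0·9² = 40.5 m

Phase 3 (decelerating): v₀ = 4.50 m/s, a = -2 m/s².
v = v₀ + at → t = (0 − 4.50) / -2 = 2.25 s
v² = v₀² + 2aΔx → Δx = (0² − 4.50²)/(2·-2) = 5.06 m
Distance in phase 3 = 5.06 m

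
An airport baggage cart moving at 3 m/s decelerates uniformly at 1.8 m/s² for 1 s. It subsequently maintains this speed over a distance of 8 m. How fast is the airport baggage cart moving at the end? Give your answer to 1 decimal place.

1.2 m/s

Phase 1 (decelerating): v₀ = 3.00 m/s, a = -1.8 m/s².
v = v₀ + at = 3.00 + (-1.8)(1) = 1.20 m/s
Δx = v₀t + ½at² = 3.00·1 + 0.5·-1.8·1² = 2.10 m

Phase 2 (constant speed): v₀ = 1.20 m/s, a = 0 m/s².
Constant speed: t = d/v = 8/1.20 = 6.67 s
Final speed = 1.20 m/s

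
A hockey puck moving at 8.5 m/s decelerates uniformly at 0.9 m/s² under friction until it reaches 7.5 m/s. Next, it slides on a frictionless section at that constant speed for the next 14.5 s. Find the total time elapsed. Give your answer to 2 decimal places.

Phase 1 (decelerating): v₀ = 8.50 m/s, a = -0.9 m/s².
v = v₀ + at → t = (7.5 − 8.50) / -0.9 = 1.11 s
v² = v₀² + 2aΔx → Δx = (7.5² − 8.50²)/(2·-0.9) = 8.89 m

Phase 2 (constant speed): v₀ = 7.50 m/s, a = 0 m/s².
v = v₀ + at = 7.50 + (0)(14.5) = 7.50 m/s
Δx = v₀t + ½at² = 7.50·14.5 + 0.5·0·14.5² = 109 m
Total time = 1.11 + 14.5 = 15.6 s

15.61 s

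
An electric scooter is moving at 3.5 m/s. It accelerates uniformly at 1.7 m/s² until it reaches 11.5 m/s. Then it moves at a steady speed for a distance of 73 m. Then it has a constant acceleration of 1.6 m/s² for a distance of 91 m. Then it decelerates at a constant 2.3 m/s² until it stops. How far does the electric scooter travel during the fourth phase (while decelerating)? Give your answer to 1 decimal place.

Phase 1 (accelerating): v₀ = 3.50 m/s, a = 1.7 m/s².
v = v₀ + at → t = (11.5 − 3.50) / 1.7 = 4.71 s
v² = v₀² + 2aΔx → Δx = (11.5² − 3.50²)/(2·1.7) = 35.3 m

Phase 2 (constant speed): v₀ = 11.5 m/s, a = 0 m/s².
Constant speed: t = d/v = 73/11.5 = 6.35 s

Phase 3 (accelerating): v₀ = 11.5 m/s, a = 1.6 m/s².
v² = v₀² + 2aΔx = 11.5² + 2·1.6·91 = 423 → v = 20.6 m/s
t = (v − v₀)/a = (20.6 − 11.5)/1.6 = 5.67 s

Phase 4 (decelerating): v₀ = 20.6 m/s, a = -2.3 m/s².
v = v₀ + at → t = (0 − 20.6) / -2.3 = 8.95 s
v² = v₀² + 2aΔx → Δx = (0² − 20.6²)/(2·-2.3) = 92.1 m
Distance in phase 4 = 92.1 m

92.1 m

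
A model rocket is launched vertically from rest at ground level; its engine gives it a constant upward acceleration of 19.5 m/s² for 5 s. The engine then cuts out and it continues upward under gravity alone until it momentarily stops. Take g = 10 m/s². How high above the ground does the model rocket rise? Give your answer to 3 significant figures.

Phase 1 (powered ascent): v₀ = 0 m/s, a = 19.5 m/s².
v = v₀ + at = 0 + (19.5)(5) = 97.5 m/s
Δx = v₀t + ½at² = 0·5 + 0.5·19.5·5² = 244 m

Phase 2 (coasting upward): v₀ = 97.5 m/s, a = -10 m/s².
v = v₀ + at → t = (0 − 97.5) / -10 = 9.75 s
v² = v₀² + 2aΔx → Δx = (0² − 97.5²)/(2·-10) = 475 m
Maximum height = 244 + 475 = 719 m

719 m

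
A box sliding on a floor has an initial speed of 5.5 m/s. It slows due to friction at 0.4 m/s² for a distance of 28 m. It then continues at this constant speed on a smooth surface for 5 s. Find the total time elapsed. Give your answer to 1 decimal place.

11.7 s

Phase 1 (decelerating): v₀ = 5.50 m/s, a = -0.4 m/s².
v² = v₀² + 2aΔx = 5.50² + 2·-0.4·28 = 7.85 → v = 2.80 m/s
t = (v − v₀)/a = (2.80 − 5.50)/-0.4 = 6.75 s

Phase 2 (constant speed): v₀ = 2.80 m/s, a = 0 m/s².
v = v₀ + at = 2.80 + (0)(5) = 2.80 m/s
Δx = v₀t + ½at² = 2.80·5 + 0.5·0·5² = 14.0 m
Total time = 6.75 + 5.00 = 11.7 s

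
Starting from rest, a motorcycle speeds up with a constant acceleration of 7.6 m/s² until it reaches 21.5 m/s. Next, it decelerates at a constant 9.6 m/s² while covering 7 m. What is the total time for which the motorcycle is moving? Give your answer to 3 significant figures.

Phase 1 (accelerating): v₀ = 0 m/s, a = 7.6 m/s².
v = v₀ + at → t = (21.5 − 0) / 7.6 = 2.83 s
v² = v₀² + 2aΔx → Δx = (21.5² − 0²)/(2·7.6) = 30.4 m

Phase 2 (decelerating): v₀ = 21.5 m/s, a = -9.6 m/s².
v² = v₀² + 2aΔx = 21.5² + 2·-9.6·7 = 328 → v = 18.1 m/s
t = (v − v₀)/a = (18.1 − 21.5)/-9.6 = 0.353 s
Total time = 2.83 + 0.353 = 3.18 s

3.18 s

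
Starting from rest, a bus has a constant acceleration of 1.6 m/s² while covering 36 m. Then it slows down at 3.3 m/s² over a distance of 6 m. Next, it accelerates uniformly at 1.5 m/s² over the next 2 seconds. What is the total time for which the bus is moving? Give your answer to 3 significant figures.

Phase 1 (accelerating): v₀ = 0 m/s, a = 1.6 m/s².
v² = v₀² + 2aΔx = 0² + 2·1.6·36 = 115 → v = 10.7 m/s
t = (v − v₀)/a = (10.7 − 0)/1.6 = 6.71 s

Phase 2 (decelerating): v₀ = 10.7 m/s, a = -3.3 m/s².
v² = v₀² + 2aΔx = 10.7² + 2·-3.3·6 = 75.6 → v = 8.69 m/s
t = (v − v₀)/a = (8.69 − 10.7)/-3.3 = 0.618 s

Phase 3 (accelerating): v₀ = 8.69 m/s, a = 1.5 m/s².
v = v₀ + at = 8.69 + (1.5)(2) = 11.7 m/s
Δx = v₀t + ½at² = 8.69·2 + 0.5·1.5·2² = 20.4 m
Total time = 6.71 + 0.618 + 2.00 = 9.33 s

9.33 s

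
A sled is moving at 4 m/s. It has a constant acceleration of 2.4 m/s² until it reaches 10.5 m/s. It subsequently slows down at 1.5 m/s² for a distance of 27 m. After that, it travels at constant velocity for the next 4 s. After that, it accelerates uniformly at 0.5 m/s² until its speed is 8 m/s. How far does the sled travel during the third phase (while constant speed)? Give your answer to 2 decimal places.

21.63 m

Phase 1 (accelerating): v₀ = 4.00 m/s, a = 2.4 m/s².
v = v₀ + at → t = (10.5 − 4.00) / 2.4 = 2.71 s
v² = v₀² + 2aΔx → Δx = (10.5² − 4.00²)/(2·2.4) = 19.6 m

Phase 2 (decelerating): v₀ = 10.5 m/s, a = -1.5 m/s².
v² = v₀² + 2aΔx = 10.5² + 2·-1.5·27 = 29.2 → v = 5.41 m/s
t = (v − v₀)/a = (5.41 − 10.5)/-1.5 = 3.39 s

Phase 3 (constant speed): v₀ = 5.41 m/s, a = 0 m/s².
v = v₀ + at = 5.41 + (0)(4) = 5.41 m/s
Δx = v₀t + ½at² = 5.41·4 + 0.5·0·4² = 21.6 m
Distance in phase 3 = 21.6 m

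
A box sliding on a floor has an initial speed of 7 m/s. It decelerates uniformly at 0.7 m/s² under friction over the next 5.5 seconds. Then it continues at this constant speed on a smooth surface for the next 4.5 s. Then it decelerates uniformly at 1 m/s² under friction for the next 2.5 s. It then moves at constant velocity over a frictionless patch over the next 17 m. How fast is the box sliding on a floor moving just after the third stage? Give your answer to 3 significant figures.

Phase 1 (decelerating): v₀ = 7.00 m/s, a = -0.7 m/s².
v = v₀ + at = 7.00 + (-0.7)(5.5) = 3.15 m/s
Δx = v₀t + ½at² = 7.00·5.5 + 0.5·-0.7·5.5² = 27.9 m

Phase 2 (constant speed): v₀ = 3.15 m/s, a = 0 m/s².
v = v₀ + at = 3.15 + (0)(4.5) = 3.15 m/s
Δx = v₀t + ½at² = 3.15·4.5 + 0.5·0·4.5² = 14.2 m

Phase 3 (decelerating): v₀ = 3.15 m/s, a = -1 m/s².
v = v₀ + at = 3.15 + (-1)(2.5) = 0.650 m/s
Δx = v₀t + ½at² = 3.15·2.5 + 0.5·-1·2.5² = 4.75 m
Speed at end of phase 3 = 0.650 m/s

0.650 m/s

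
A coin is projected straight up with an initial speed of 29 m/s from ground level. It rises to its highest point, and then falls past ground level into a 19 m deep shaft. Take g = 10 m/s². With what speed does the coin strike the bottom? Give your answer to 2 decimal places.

Phase 1 (rising): v₀ = 29.0 m/s, a = -10 m/s².
v = v₀ + at → t = (0 − 29.0) / -10 = 2.90 s
v² = v₀² + 2aΔx → Δx = (0² − 29.0²)/(2·-10) = 42.0 m

Phase 2 (falling): v₀ = 0 m/s, a = -10 m/s².
Falls 61.0 m from rest: t = √(2·61.0/10) = 3.49 s; v = g·t = 34.9 m/s.
Final speed = 34.9 m/s

34.94 m/s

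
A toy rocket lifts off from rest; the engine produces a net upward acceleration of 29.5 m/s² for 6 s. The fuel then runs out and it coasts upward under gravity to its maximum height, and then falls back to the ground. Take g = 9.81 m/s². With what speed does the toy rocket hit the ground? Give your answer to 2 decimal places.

204.32 m/s

Phase 1 (powered ascent): v₀ = 0 m/s, a = 29.5 m/s².
v = v₀ + at = 0 + (29.5)(6) = 177 m/s
Δx = v₀t + ½at² = 0·6 + 0.5·29.5·6² = 531 m

Phase 2 (coasting upward): v₀ = 177 m/s, a = -9.81 m/s².
v = v₀ + at → t = (0 − 177) / -9.81 = 18.0 s
v² = v₀² + 2aΔx → Δx = (0² − 177²)/(2·-9.81) = 1600 m

Phase 3 (free fall): v₀ = 0 m/s, a = -9.81 m/s².
Falls 2130 m from rest: t = √(2·2130/9.81) = 20.8 s; v = g·t = 204 m/s.
Impact speed = 204 m/s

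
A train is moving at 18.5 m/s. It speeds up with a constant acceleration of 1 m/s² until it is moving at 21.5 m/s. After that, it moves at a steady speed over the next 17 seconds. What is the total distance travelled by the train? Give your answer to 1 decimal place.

Phase 1 (accelerating): v₀ = 18.5 m/s, a = 1 m/s².
v = v₀ + at → t = (21.5 − 18.5) / 1 = 3.00 s
v² = v₀² + 2aΔx → Δx = (21.5² − 18.5²)/(2·1) = 60.0 m

Phase 2 (constant speed): v₀ = 21.5 m/s, a = 0 m/s².
v = v₀ + at = 21.5 + (0)(17) = 21.5 m/s
Δx = v₀t + ½at² = 21.5·17 + 0.5·0·17² = 366 m
Total distance = 60.0 + 366 = 426 m

425.5 m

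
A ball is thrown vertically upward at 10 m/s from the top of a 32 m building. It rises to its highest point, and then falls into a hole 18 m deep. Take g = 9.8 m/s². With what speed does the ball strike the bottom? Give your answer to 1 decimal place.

32.9 m/s

Phase 1 (rising): v₀ = 10.0 m/s, a = -9.8 m/s².
v = v₀ + at → t = (0 − 10.0) / -9.8 = 1.02 s
v² = v₀² + 2aΔx → Δx = (0² − 10.0²)/(2·-9.8) = 5.10 m

Phase 2 (falling): v₀ = 0 m/s, a = -9.8 m/s².
Falls 55.1 m from rest: t = √(2·55.1/9.8) = 3.35 s; v = g·t = 32.9 m/s.
Final speed = 32.9 m/s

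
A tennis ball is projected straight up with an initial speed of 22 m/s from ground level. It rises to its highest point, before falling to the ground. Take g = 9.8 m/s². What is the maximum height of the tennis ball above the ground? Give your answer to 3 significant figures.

24.7 m

Phase 1 (rising): v₀ = 22.0 m/s, a = -9.8 m/s².
v = v₀ + at → t = (0 − 22.0) / -9.8 = 2.24 s
v² = v₀² + 2aΔx → Δx = (0² − 22.0²)/(2·-9.8) = 24.7 m
Maximum height = 24.7 m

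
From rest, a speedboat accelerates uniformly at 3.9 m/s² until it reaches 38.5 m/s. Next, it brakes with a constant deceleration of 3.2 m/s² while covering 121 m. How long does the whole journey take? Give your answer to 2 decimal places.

Phase 1 (accelerating): v₀ = 0 m/s, a = 3.9 m/s².
v = v₀ + at → t = (38.5 − 0) / 3.9 = 9.87 s
v² = v₀² + 2aΔx → Δx = (38.5² − 0²)/(2·3.9) = 190 m

Phase 2 (decelerating): v₀ = 38.5 m/s, a = -3.2 m/s².
v² = v₀² + 2aΔx = 38.5² + 2·-3.2·121 = 708 → v = 26.6 m/s
t = (v − v₀)/a = (26.6 − 38.5)/-3.2 = 3.72 s
Total time = 9.87 + 3.72 = 13.6 s

13.59 s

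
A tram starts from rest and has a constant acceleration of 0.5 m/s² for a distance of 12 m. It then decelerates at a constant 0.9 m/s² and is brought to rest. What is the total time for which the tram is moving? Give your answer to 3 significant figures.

Phase 1 (accelerating): v₀ = 0 m/s, a = 0.5 m/s².
v² = v₀² + 2aΔx = 0² + 2·0.5·12 = 12.0 → v = 3.46 m/s
t = (v − v₀)/a = (3.46 − 0)/0.5 = 6.93 s

Phase 2 (decelerating): v₀ = 3.46 m/s, a = -0.9 m/s².
v = v₀ + at → t = (0 − 3.46) / -0.9 = 3.85 s
v² = v₀² + 2aΔx → Δx = (0² − 3.46²)/(2·-0.9) = 6.67 m
Total time = 6.93 + 3.85 = 10.8 s

10.8 s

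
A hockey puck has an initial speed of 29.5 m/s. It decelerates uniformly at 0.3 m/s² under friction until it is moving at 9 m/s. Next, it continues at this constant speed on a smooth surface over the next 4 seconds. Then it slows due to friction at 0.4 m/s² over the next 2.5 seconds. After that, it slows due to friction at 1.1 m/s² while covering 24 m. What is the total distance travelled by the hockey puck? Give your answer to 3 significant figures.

Phase 1 (decelerating): v₀ = 29.5 m/s, a = -0.3 m/s².
v = v₀ + at → t = (9 − 29.5) / -0.3 = 68.3 s
v² = v₀² + 2aΔx → Δx = (9² − 29.5²)/(2·-0.3) = 1320 m

Phase 2 (constant speed): v₀ = 9.00 m/s, a = 0 m/s².
v = v₀ + at = 9.00 + (0)(4) = 9.00 m/s
Δx = v₀t + ½at² = 9.00·4 + 0.5·0·4² = 36.0 m

Phase 3 (decelerating): v₀ = 9.00 m/s, a = -0.4 m/s².
v = v₀ + at = 9.00 + (-0.4)(2.5) = 8.00 m/s
Δx = v₀t + ½at² = 9.00·2.5 + 0.5·-0.4·2.5² = 21.2 m

Phase 4 (decelerating): v₀ = 8.00 m/s, a = -1.1 m/s².
v² = v₀² + 2aΔx = 8.00² + 2·-1.1·24 = 11.2 → v = 3.35 m/s
t = (v − v₀)/a = (3.35 − 8.00)/-1.1 = 4.23 s
Total distance = 1320 + 36.0 + 21.2 + 24.0 = 1400 m

1400 m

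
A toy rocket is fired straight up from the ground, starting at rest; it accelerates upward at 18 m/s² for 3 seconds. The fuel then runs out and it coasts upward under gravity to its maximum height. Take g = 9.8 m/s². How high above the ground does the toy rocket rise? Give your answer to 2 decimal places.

229.78 m

Phase 1 (powered ascent): v₀ = 0 m/s, a = 18 m/s².
v = v₀ + at = 0 + (18)(3) = 54.0 m/s
Δx = v₀t + ½at² = 0·3 + 0.5·18·3² = 81.0 m

Phase 2 (coasting upward): v₀ = 54.0 m/s, a = -9.8 m/s².
v = v₀ + at → t = (0 − 54.0) / -9.8 = 5.51 s
v² = v₀² + 2aΔx → Δx = (0² − 54.0²)/(2·-9.8) = 149 m
Maximum height = 81.0 + 149 = 230 m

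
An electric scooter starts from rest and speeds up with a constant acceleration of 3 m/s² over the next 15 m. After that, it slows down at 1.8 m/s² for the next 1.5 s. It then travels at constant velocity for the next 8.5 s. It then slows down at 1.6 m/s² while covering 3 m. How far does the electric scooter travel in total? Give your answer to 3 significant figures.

87.9 m

Phase 1 (accelerating): v₀ = 0 m/s, a = 3 m/s².
v² = v₀² + 2aΔx = 0² + 2·3·15 = 90.0 → v = 9.49 m/s
t = (v − v₀)/a = (9.49 − 0)/3 = 3.16 s

Phase 2 (decelerating): v₀ = 9.49 m/s, a = -1.8 m/s².
v = v₀ + at = 9.49 + (-1.8)(1.5) = 6.79 m/s
Δx = v₀t + ½at² = 9.49·1.5 + 0.5·-1.8·1.5² = 12.2 m

Phase 3 (constant speed): v₀ = 6.79 m/s, a = 0 m/s².
v = v₀ + at = 6.79 + (0)(8.5) = 6.79 m/s
Δx = v₀t + ½at² = 6.79·8.5 + 0.5·0·8.5² = 57.7 m

Phase 4 (decelerating): v₀ = 6.79 m/s, a = -1.6 m/s².
v² = v₀² + 2aΔx = 6.79² + 2·-1.6·3 = 36.5 → v = 6.04 m/s
t = (v − v₀)/a = (6.04 − 6.79)/-1.6 = 0.468 s
Total distance = 15.0 + 12.2 + 57.7 + 3.00 = 87.9 m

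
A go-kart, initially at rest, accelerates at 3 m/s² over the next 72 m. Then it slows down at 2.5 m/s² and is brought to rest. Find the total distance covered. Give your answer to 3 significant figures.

158 m

Phase 1 (accelerating): v₀ = 0 m/s, a = 3 m/s².
v² = v₀² + 2aΔx = 0² + 2·3·72 = 432 → v = 20.8 m/s
t = (v − v₀)/a = (20.8 − 0)/3 = 6.93 s

Phase 2 (decelerating): v₀ = 20.8 m/s, a = -2.5 m/s².
v = v₀ + at → t = (0 − 20.8) / -2.5 = 8.31 s
v² = v₀² + 2aΔx → Δx = (0² − 20.8²)/(2·-2.5) = 86.4 m
Total distance = 72.0 + 86.4 = 158 m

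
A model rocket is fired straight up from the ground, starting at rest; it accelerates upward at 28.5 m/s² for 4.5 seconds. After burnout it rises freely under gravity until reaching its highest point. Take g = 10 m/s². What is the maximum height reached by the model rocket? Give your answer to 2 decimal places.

Phase 1 (powered ascent): v₀ = 0 m/s, a = 28.5 m/s².
v = v₀ + at = 0 + (28.5)(4.5) = 128 m/s
Δx = v₀t + ½at² = 0·4.5 + 0.5·28.5·4.5² = 289 m

Phase 2 (coasting upward): v₀ = 128 m/s, a = -10 m/s².
v = v₀ + at → t = (0 − 128) / -10 = 12.8 s
v² = v₀² + 2aΔx → Δx = (0² − 128²)/(2·-10) = 822 m
Maximum height = 289 + 822 = 1110 m

1110.97 m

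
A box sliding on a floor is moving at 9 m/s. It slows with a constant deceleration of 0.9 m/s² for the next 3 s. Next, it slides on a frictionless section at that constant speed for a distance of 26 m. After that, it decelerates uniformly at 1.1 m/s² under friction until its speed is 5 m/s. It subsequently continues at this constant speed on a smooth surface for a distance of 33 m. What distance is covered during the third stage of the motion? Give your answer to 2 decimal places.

Phase 1 (decelerating): v₀ = 9.00 m/s, a = -0.9 m/s².
v = v₀ + at = 9.00 + (-0.9)(3) = 6.30 m/s
Δx = v₀t + ½at² = 9.00·3 + 0.5·-0.9·3² = 22.9 m

Phase 2 (constant speed): v₀ = 6.30 m/s, a = 0 m/s².
Constant speed: t = d/v = 26/6.30 = 4.13 s

Phase 3 (decelerating): v₀ = 6.30 m/s, a = -1.1 m/s².
v = v₀ + at → t = (5 − 6.30) / -1.1 = 1.18 s
v² = v₀² + 2aΔx → Δx = (5² − 6.30²)/(2·-1.1) = 6.68 m
Distance in phase 3 = 6.68 m

6.68 m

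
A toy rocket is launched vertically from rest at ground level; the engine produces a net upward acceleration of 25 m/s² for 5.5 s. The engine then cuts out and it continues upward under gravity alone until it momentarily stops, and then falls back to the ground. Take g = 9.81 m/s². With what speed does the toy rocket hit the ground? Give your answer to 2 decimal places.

Phase 1 (powered ascent): v₀ = 0 m/s, a = 25 m/s².
v = v₀ + at = 0 + (25)(5.5) = 138 m/s
Δx = v₀t + ½at² = 0·5.5 + 0.5·25·5.5² = 378 m

Phase 2 (coasting upward): v₀ = 138 m/s, a = -9.81 m/s².
v = v₀ + at → t = (0 − 138) / -9.81 = 14.0 s
v² = v₀² + 2aΔx → Δx = (0² − 138²)/(2·-9.81) = 964 m

Phase 3 (free fall): v₀ = 0 m/s, a = -9.81 m/s².
Falls 1340 m from rest: t = √(2·1340/9.81) = 16.5 s; v = g·t = 162 m/s.
Impact speed = 162 m/s

162.25 m/s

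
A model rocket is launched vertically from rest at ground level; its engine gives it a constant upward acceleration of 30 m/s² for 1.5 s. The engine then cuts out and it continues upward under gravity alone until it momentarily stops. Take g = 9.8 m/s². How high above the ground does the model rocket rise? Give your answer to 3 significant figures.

Phase 1 (powered ascent): v₀ = 0 m/s, a = 30 m/s².
v = v₀ + at = 0 + (30)(1.5) = 45.0 m/s
Δx = v₀t + ½at² = 0·1.5 + 0.5·30·1.5² = 33.8 m

Phase 2 (coasting upward): v₀ = 45.0 m/s, a = -9.8 m/s².
v = v₀ + at → t = (0 − 45.0) / -9.8 = 4.59 s
v² = v₀² + 2aΔx → Δx = (0² − 45.0²)/(2·-9.8) = 103 m
Maximum height = 33.8 + 103 = 137 m

137 m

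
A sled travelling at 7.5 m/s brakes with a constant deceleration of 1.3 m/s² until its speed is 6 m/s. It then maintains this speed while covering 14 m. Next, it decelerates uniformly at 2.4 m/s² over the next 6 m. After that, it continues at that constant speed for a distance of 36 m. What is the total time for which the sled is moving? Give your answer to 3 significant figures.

Phase 1 (decelerating): v₀ = 7.50 m/s, a = -1.3 m/s².
v = v₀ + at → t = (6 − 7.50) / -1.3 = 1.15 s
v² = v₀² + 2aΔx → Δx = (6² − 7.50²)/(2·-1.3) = 7.79 m

Phase 2 (constant speed): v₀ = 6.00 m/s, a = 0 m/s².
Constant speed: t = d/v = 14/6.00 = 2.33 s

Phase 3 (decelerating): v₀ = 6.00 m/s, a = -2.4 m/s².
v² = v₀² + 2aΔx = 6.00² + 2·-2.4·6 = 7.20 → v = 2.68 m/s
t = (v − v₀)/a = (2.68 − 6.00)/-2.4 = 1.38 s

Phase 4 (constant speed): v₀ = 2.68 m/s, a = 0 m/s².
Constant speed: t = d/v = 36/2.68 = 13.4 s
Total time = 1.15 + 2.33 + 1.38 + 13.4 = 18.3 s

18.3 s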